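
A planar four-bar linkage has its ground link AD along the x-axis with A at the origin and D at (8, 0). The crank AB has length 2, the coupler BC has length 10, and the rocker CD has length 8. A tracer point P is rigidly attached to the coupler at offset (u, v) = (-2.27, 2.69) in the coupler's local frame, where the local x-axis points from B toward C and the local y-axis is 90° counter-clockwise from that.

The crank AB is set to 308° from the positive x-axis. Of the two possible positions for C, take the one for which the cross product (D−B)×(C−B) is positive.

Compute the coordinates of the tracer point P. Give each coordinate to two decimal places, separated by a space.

A=(0,0), D=(8.00,0)
B = A + 2.00·(cos308°, sin308°) = (1.2313, -1.5760)
|BD| = 6.9497
circle(B,10.00) ∩ circle(D,8.00): a=6.0649, h=7.9509
  candidates: C₊=(5.3351,7.5431) cross=55.257; C₋=(8.9413,-7.9444) cross=-55.257
  mode + wants cross > 0 → take C=(5.3351,7.5431) (cross=55.257)
ex = (C−B)/|BC| = (0.4104,0.9119); ey = (-0.9119,0.4104)
P = B + -2.27·ex + 2.69·ey = (-2.1533,-2.5421)

-2.15 -2.54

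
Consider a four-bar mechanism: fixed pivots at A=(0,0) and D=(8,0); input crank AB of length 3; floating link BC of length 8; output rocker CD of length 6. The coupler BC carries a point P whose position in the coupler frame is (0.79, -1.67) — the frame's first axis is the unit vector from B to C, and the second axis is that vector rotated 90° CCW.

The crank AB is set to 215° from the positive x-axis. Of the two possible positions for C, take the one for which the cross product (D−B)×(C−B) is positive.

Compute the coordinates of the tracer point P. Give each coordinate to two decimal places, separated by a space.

A=(0,0), D=(8.00,0)
B = A + 3.00·(cos215°, sin215°) = (-2.4575, -1.7207)
|BD| = 10.5981
circle(B,8.00) ∩ circle(D,6.00): a=6.6200, h=4.4917
  candidates: C₊=(3.3455,3.7862) cross=47.603; C₋=(4.8040,-5.0780) cross=-47.603
  mode + wants cross > 0 → take C=(3.3455,3.7862) (cross=47.603)
ex = (C−B)/|BC| = (0.7254,0.6884); ey = (-0.6884,0.7254)
P = B + 0.79·ex + -1.67·ey = (-0.7348,-2.3883)

-0.73 -2.39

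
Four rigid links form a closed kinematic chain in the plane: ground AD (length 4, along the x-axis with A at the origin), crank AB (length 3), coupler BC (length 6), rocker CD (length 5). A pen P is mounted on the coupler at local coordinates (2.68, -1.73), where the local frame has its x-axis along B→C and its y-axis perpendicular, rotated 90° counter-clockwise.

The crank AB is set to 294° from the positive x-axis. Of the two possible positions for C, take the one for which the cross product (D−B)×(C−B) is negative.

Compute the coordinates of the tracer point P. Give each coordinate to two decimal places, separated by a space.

3.51 -4.96

A=(0,0), D=(4.00,0)
B = A + 3.00·(cos294°, sin294°) = (1.2202, -2.7406)
|BD| = 3.9036
circle(B,6.00) ∩ circle(D,5.00): a=3.3608, h=4.9704
  candidates: C₊=(0.1238,3.1583) cross=19.403; C₋=(7.1030,-3.9206) cross=-19.403
  mode - wants cross < 0 → take C=(7.1030,-3.9206) (cross=-19.403)
ex = (C−B)/|BC| = (0.9805,-0.1967); ey = (0.1967,0.9805)
P = B + 2.68·ex + -1.73·ey = (3.5076,-4.9639)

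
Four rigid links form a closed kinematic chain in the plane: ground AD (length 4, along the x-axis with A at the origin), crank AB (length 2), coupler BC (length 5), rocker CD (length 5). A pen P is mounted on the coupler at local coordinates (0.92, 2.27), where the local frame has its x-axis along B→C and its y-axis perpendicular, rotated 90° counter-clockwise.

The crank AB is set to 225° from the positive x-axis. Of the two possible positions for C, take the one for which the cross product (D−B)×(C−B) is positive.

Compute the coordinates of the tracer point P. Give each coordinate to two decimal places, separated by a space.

A=(0,0), D=(4.00,0)
B = A + 2.00·(cos225°, sin225°) = (-1.4142, -1.4142)
|BD| = 5.5959
circle(B,5.00) ∩ circle(D,5.00): a=2.7979, h=4.1439
  candidates: C₊=(0.2456,3.3022) cross=23.188; C₋=(2.3401,-4.7164) cross=-23.188
  mode + wants cross > 0 → take C=(0.2456,3.3022) (cross=23.188)
ex = (C−B)/|BC| = (0.3320,0.9433); ey = (-0.9433,0.3320)
P = B + 0.92·ex + 2.27·ey = (-3.2501,0.2072)

-3.25 0.21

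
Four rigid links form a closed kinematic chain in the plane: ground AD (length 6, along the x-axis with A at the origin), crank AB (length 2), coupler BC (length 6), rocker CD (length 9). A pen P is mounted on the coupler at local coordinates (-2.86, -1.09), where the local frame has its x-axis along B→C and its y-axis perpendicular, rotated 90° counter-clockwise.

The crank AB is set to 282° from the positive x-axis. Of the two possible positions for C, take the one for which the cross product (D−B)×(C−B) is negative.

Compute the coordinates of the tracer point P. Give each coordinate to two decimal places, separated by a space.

-1.21 0.64

A=(0,0), D=(6.00,0)
B = A + 2.00·(cos282°, sin282°) = (0.4158, -1.9563)
|BD| = 5.9169
circle(B,6.00) ∩ circle(D,9.00): a=-0.8442, h=5.9403
  candidates: C₊=(-2.3449,3.3708) cross=35.148; C₋=(1.5831,-7.8416) cross=-35.148
  mode - wants cross < 0 → take C=(1.5831,-7.8416) (cross=-35.148)
ex = (C−B)/|BC| = (0.1946,-0.9809); ey = (0.9809,0.1946)
P = B + -2.86·ex + -1.09·ey = (-1.2098,0.6370)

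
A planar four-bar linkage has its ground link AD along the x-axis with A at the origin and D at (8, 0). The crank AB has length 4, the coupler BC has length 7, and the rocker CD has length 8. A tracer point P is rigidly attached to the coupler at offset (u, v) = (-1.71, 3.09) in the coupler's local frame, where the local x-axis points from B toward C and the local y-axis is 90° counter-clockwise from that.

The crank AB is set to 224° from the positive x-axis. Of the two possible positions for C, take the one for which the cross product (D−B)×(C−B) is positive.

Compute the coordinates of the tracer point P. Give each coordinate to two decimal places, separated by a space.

-6.41 -2.68

A=(0,0), D=(8.00,0)
B = A + 4.00·(cos224°, sin224°) = (-2.8774, -2.7786)
|BD| = 11.2267
circle(B,7.00) ∩ circle(D,8.00): a=4.9453, h=4.9542
  candidates: C₊=(0.6879,3.2454) cross=55.619; C₋=(3.1402,-6.3547) cross=-55.619
  mode + wants cross > 0 → take C=(0.6879,3.2454) (cross=55.619)
ex = (C−B)/|BC| = (0.5093,0.8606); ey = (-0.8606,0.5093)
P = B + -1.71·ex + 3.09·ey = (-6.4075,-2.6764)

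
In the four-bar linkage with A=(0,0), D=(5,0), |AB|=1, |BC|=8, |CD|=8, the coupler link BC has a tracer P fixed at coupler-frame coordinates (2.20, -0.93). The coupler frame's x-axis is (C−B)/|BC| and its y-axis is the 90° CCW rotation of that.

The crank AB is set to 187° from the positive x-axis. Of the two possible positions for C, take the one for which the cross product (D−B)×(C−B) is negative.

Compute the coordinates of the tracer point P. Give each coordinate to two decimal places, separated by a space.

A=(0,0), D=(5.00,0)
B = A + 1.00·(cos187°, sin187°) = (-0.9925, -0.1219)
|BD| = 5.9938
circle(B,8.00) ∩ circle(D,8.00): a=2.9969, h=7.4175
  candidates: C₊=(1.8529,7.3550) cross=44.459; C₋=(2.1545,-7.4769) cross=-44.459
  mode - wants cross < 0 → take C=(2.1545,-7.4769) (cross=-44.459)
ex = (C−B)/|BC| = (0.3934,-0.9194); ey = (0.9194,0.3934)
P = B + 2.20·ex + -0.93·ey = (-0.9821,-2.5103)

-0.98 -2.51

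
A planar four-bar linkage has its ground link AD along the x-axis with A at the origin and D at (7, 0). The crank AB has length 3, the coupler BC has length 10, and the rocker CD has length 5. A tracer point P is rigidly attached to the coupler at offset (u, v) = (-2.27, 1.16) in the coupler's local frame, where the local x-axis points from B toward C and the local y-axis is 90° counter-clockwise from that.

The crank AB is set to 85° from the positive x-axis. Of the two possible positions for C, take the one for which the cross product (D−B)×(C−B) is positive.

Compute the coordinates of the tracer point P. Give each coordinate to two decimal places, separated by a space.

-2.10 3.96

A=(0,0), D=(7.00,0)
B = A + 3.00·(cos85°, sin85°) = (0.2615, 2.9886)
|BD| = 7.3715
circle(B,10.00) ∩ circle(D,5.00): a=8.7729, h=4.7996
  candidates: C₊=(10.2269,3.8193) cross=35.380; C₋=(6.3352,-4.9556) cross=-35.380
  mode + wants cross > 0 → take C=(10.2269,3.8193) (cross=35.380)
ex = (C−B)/|BC| = (0.9965,0.0831); ey = (-0.0831,0.9965)
P = B + -2.27·ex + 1.16·ey = (-2.0971,3.9560)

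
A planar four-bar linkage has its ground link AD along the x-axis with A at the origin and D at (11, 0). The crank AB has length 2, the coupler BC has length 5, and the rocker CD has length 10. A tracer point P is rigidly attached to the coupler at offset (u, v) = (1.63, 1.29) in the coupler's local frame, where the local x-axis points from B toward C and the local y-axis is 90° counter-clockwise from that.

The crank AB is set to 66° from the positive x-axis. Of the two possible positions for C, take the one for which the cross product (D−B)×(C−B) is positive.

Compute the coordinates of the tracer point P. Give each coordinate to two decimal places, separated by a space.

A=(0,0), D=(11.00,0)
B = A + 2.00·(cos66°, sin66°) = (0.8135, 1.8271)
|BD| = 10.3491
circle(B,5.00) ∩ circle(D,10.00): a=1.5510, h=4.7533
  candidates: C₊=(3.1793,6.2319) cross=49.193; C₋=(1.5010,-3.1254) cross=-49.193
  mode + wants cross > 0 → take C=(3.1793,6.2319) (cross=49.193)
ex = (C−B)/|BC| = (0.4732,0.8810); ey = (-0.8810,0.4732)
P = B + 1.63·ex + 1.29·ey = (0.4483,3.8735)

0.45 3.87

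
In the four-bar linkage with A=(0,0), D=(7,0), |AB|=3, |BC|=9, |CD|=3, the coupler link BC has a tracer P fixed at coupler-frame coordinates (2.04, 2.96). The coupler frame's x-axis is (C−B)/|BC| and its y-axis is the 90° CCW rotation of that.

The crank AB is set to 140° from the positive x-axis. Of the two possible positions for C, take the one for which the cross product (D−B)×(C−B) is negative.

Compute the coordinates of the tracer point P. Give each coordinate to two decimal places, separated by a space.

0.95 3.46

A=(0,0), D=(7.00,0)
B = A + 3.00·(cos140°, sin140°) = (-2.2981, 1.9284)
|BD| = 9.4960
circle(B,9.00) ∩ circle(D,3.00): a=8.5391, h=2.8433
  candidates: C₊=(6.6404,2.9784) cross=27.000; C₋=(5.4856,-2.5897) cross=-27.000
  mode - wants cross < 0 → take C=(5.4856,-2.5897) (cross=-27.000)
ex = (C−B)/|BC| = (0.8649,-0.5020); ey = (0.5020,0.8649)
P = B + 2.04·ex + 2.96·ey = (0.9521,3.4643)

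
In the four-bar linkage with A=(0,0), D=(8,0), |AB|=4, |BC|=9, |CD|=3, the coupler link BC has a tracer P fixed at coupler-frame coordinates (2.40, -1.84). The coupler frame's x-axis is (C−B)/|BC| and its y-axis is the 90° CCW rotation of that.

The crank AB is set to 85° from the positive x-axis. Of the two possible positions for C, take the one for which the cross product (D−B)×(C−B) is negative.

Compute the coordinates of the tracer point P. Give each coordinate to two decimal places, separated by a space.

A=(0,0), D=(8.00,0)
B = A + 4.00·(cos85°, sin85°) = (0.3486, 3.9848)
|BD| = 8.6268
circle(B,9.00) ∩ circle(D,3.00): a=8.4864, h=2.9967
  candidates: C₊=(9.2597,2.7227) cross=25.852; C₋=(6.4913,-2.5930) cross=-25.852
  mode - wants cross < 0 → take C=(6.4913,-2.5930) (cross=-25.852)
ex = (C−B)/|BC| = (0.6825,-0.7309); ey = (0.7309,0.6825)
P = B + 2.40·ex + -1.84·ey = (0.6419,0.9749)

0.64 0.97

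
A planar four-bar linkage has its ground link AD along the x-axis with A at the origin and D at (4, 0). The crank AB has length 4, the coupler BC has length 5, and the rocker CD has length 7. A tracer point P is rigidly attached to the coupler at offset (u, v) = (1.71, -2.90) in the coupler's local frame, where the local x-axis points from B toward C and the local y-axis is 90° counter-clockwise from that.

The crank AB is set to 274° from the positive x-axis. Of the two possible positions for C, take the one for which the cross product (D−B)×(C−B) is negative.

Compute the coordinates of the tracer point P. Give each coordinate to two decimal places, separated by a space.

A=(0,0), D=(4.00,0)
B = A + 4.00·(cos274°, sin274°) = (0.2790, -3.9903)
|BD| = 5.4560
circle(B,5.00) ∩ circle(D,7.00): a=0.5286, h=4.9720
  candidates: C₊=(-2.9968,-0.2128) cross=27.127; C₋=(4.2758,-6.9946) cross=-27.127
  mode - wants cross < 0 → take C=(4.2758,-6.9946) (cross=-27.127)
ex = (C−B)/|BC| = (0.7994,-0.6009); ey = (0.6009,0.7994)
P = B + 1.71·ex + -2.90·ey = (-0.0966,-7.3359)

-0.10 -7.34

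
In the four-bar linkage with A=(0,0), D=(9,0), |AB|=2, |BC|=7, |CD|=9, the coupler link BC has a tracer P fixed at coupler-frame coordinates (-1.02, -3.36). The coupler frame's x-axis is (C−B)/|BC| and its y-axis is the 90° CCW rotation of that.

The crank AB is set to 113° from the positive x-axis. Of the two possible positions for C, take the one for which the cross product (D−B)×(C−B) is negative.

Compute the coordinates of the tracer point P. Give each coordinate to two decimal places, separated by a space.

-4.29 1.77

A=(0,0), D=(9.00,0)
B = A + 2.00·(cos113°, sin113°) = (-0.7815, 1.8410)
|BD| = 9.9532
circle(B,7.00) ∩ circle(D,9.00): a=3.3691, h=6.1359
  candidates: C₊=(3.6644,7.2479) cross=61.072; C₋=(1.3945,-4.8122) cross=-61.072
  mode - wants cross < 0 → take C=(1.3945,-4.8122) (cross=-61.072)
ex = (C−B)/|BC| = (0.3109,-0.9505); ey = (0.9505,0.3109)
P = B + -1.02·ex + -3.36·ey = (-4.2921,1.7660)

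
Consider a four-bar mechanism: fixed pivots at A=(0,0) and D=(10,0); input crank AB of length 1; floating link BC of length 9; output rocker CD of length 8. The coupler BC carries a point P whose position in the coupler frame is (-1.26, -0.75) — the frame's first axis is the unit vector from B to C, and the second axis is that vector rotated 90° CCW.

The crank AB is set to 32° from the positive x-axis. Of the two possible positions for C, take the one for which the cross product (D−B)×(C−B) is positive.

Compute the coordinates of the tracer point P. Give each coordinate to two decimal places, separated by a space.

A=(0,0), D=(10.00,0)
B = A + 1.00·(cos32°, sin32°) = (0.8480, 0.5299)
|BD| = 9.1673
circle(B,9.00) ∩ circle(D,8.00): a=5.5109, h=7.1155
  candidates: C₊=(6.7610,7.3150) cross=65.230; C₋=(5.9384,-6.8923) cross=-65.230
  mode + wants cross > 0 → take C=(6.7610,7.3150) (cross=65.230)
ex = (C−B)/|BC| = (0.6570,0.7539); ey = (-0.7539,0.6570)
P = B + -1.26·ex + -0.75·ey = (0.5857,-0.9127)

0.59 -0.91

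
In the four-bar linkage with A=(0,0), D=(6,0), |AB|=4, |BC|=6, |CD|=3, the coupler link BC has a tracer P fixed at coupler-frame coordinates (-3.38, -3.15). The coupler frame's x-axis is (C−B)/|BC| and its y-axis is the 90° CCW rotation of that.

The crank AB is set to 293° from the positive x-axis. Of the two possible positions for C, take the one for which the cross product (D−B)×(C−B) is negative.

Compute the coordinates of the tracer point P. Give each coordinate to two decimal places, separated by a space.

-1.20 -7.38

A=(0,0), D=(6.00,0)
B = A + 4.00·(cos293°, sin293°) = (1.5629, -3.6820)
|BD| = 5.7658
circle(B,6.00) ∩ circle(D,3.00): a=5.2243, h=2.9507
  candidates: C₊=(3.6990,1.9249) cross=17.013; C₋=(7.4676,-2.6165) cross=-17.013
  mode - wants cross < 0 → take C=(7.4676,-2.6165) (cross=-17.013)
ex = (C−B)/|BC| = (0.9841,0.1776); ey = (-0.1776,0.9841)
P = B + -3.38·ex + -3.15·ey = (-1.2040,-7.3822)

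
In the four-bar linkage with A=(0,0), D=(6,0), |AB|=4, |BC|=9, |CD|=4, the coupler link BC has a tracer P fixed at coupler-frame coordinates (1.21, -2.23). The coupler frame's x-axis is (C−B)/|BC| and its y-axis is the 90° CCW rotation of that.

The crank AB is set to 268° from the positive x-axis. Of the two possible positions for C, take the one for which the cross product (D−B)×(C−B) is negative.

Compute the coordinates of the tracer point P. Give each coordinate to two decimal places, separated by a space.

1.34 -6.06

A=(0,0), D=(6.00,0)
B = A + 4.00·(cos268°, sin268°) = (-0.1396, -3.9976)
|BD| = 7.3263
circle(B,9.00) ∩ circle(D,4.00): a=8.0992, h=3.9246
  candidates: C₊=(4.5062,3.7106) cross=28.753; C₋=(8.7891,-2.8672) cross=-28.753
  mode - wants cross < 0 → take C=(8.7891,-2.8672) (cross=-28.753)
ex = (C−B)/|BC| = (0.9921,0.1256); ey = (-0.1256,0.9921)
P = B + 1.21·ex + -2.23·ey = (1.3409,-6.0579)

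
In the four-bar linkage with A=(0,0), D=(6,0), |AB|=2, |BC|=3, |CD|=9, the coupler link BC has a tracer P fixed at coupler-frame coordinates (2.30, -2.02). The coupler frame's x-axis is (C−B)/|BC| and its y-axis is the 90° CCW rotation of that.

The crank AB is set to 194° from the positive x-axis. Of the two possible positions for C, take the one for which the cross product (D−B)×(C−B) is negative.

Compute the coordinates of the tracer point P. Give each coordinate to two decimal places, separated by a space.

A=(0,0), D=(6.00,0)
B = A + 2.00·(cos194°, sin194°) = (-1.9406, -0.4838)
|BD| = 7.9553
circle(B,3.00) ∩ circle(D,9.00): a=-0.5476, h=2.9496
  candidates: C₊=(-2.6666,2.4270) cross=23.465; C₋=(-2.3078,-3.4613) cross=-23.465
  mode - wants cross < 0 → take C=(-2.3078,-3.4613) (cross=-23.465)
ex = (C−B)/|BC| = (-0.1224,-0.9925); ey = (0.9925,-0.1224)
P = B + 2.30·ex + -2.02·ey = (-4.2269,-2.5193)

-4.23 -2.52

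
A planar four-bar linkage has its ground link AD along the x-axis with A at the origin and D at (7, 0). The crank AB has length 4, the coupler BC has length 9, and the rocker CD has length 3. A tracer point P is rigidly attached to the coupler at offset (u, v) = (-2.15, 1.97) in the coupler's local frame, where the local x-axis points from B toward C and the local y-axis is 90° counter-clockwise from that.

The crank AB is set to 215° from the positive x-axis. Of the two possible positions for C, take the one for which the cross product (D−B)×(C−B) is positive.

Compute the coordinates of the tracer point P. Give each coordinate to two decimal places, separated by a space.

A=(0,0), D=(7.00,0)
B = A + 4.00·(cos215°, sin215°) = (-3.2766, -2.2943)
|BD| = 10.5296
circle(B,9.00) ∩ circle(D,3.00): a=8.6837, h=2.3649
  candidates: C₊=(4.6832,1.9059) cross=24.901; C₋=(5.7138,-2.7103) cross=-24.901
  mode + wants cross > 0 → take C=(4.6832,1.9059) (cross=24.901)
ex = (C−B)/|BC| = (0.8844,0.4667); ey = (-0.4667,0.8844)
P = B + -2.15·ex + 1.97·ey = (-6.0975,-1.5554)

-6.10 -1.56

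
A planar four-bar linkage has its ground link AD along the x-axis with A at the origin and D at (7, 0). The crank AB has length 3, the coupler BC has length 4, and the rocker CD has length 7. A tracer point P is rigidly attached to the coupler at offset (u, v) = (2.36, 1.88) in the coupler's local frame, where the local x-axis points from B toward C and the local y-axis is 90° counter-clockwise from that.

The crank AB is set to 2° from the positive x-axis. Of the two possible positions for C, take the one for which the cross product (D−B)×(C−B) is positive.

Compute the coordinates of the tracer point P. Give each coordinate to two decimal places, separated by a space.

0.18 1.18

A=(0,0), D=(7.00,0)
B = A + 3.00·(cos2°, sin2°) = (2.9982, 0.1047)
|BD| = 4.0032
circle(B,4.00) ∩ circle(D,7.00): a=-2.1201, h=3.3919
  candidates: C₊=(0.9675,3.5509) cross=13.579; C₋=(0.7901,-3.2306) cross=-13.579
  mode + wants cross > 0 → take C=(0.9675,3.5509) (cross=13.579)
ex = (C−B)/|BC| = (-0.5077,0.8616); ey = (-0.8616,-0.5077)
P = B + 2.36·ex + 1.88·ey = (0.1804,1.1835)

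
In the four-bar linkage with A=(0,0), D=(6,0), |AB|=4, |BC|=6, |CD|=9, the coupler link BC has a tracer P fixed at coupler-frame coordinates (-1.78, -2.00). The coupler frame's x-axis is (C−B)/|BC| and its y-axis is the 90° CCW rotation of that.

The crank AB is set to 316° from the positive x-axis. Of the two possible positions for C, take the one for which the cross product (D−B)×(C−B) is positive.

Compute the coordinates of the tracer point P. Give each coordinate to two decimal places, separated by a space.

A=(0,0), D=(6.00,0)
B = A + 4.00·(cos316°, sin316°) = (2.8774, -2.7786)
|BD| = 4.1799
circle(B,6.00) ∩ circle(D,9.00): a=-3.2929, h=5.0156
  candidates: C₊=(-2.9168,-1.2207) cross=20.965; C₋=(3.7515,-8.7146) cross=-20.965
  mode + wants cross > 0 → take C=(-2.9168,-1.2207) (cross=20.965)
ex = (C−B)/|BC| = (-0.9657,0.2597); ey = (-0.2597,-0.9657)
P = B + -1.78·ex + -2.00·ey = (5.1156,-1.3094)

5.12 -1.31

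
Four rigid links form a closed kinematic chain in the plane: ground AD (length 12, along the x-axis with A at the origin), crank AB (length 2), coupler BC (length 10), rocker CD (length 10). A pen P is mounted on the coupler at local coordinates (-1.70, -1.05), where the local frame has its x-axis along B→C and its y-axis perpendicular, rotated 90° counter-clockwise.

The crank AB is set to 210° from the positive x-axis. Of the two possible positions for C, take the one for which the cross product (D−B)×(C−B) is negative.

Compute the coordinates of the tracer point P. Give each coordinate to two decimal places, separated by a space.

-3.70 -0.63

A=(0,0), D=(12.00,0)
B = A + 2.00·(cos210°, sin210°) = (-1.7321, -1.0000)
|BD| = 13.7684
circle(B,10.00) ∩ circle(D,10.00): a=6.8842, h=7.2531
  candidates: C₊=(4.6072,6.7340) cross=99.864; C₋=(5.6608,-7.7340) cross=-99.864
  mode - wants cross < 0 → take C=(5.6608,-7.7340) (cross=-99.864)
ex = (C−B)/|BC| = (0.7393,-0.6734); ey = (0.6734,0.7393)
P = B + -1.70·ex + -1.05·ey = (-3.6959,-0.6315)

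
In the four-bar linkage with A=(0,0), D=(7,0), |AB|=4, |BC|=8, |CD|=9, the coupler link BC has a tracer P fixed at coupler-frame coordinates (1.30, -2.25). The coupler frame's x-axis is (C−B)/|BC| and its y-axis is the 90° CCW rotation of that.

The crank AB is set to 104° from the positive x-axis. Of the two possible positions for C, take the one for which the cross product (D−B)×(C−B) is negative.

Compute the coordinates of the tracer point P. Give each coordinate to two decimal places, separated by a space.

A=(0,0), D=(7.00,0)
B = A + 4.00·(cos104°, sin104°) = (-0.9677, 3.8812)
|BD| = 8.8627
circle(B,8.00) ∩ circle(D,9.00): a=3.4723, h=7.2072
  candidates: C₊=(5.3101,8.8399) cross=63.875; C₋=(-1.0022,-4.1187) cross=-63.875
  mode - wants cross < 0 → take C=(-1.0022,-4.1187) (cross=-63.875)
ex = (C−B)/|BC| = (-0.0043,-1.0000); ey = (1.0000,-0.0043)
P = B + 1.30·ex + -2.25·ey = (-3.2233,2.5909)

-3.22 2.59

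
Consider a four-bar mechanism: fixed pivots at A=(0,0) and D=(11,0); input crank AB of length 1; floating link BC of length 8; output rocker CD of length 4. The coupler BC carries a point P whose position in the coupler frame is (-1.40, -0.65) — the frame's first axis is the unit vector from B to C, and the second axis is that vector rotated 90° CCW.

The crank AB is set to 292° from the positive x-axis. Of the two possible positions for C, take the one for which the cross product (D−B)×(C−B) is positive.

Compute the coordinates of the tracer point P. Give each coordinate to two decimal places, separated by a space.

-0.65 -2.08

A=(0,0), D=(11.00,0)
B = A + 1.00·(cos292°, sin292°) = (0.3746, -0.9272)
|BD| = 10.6658
circle(B,8.00) ∩ circle(D,4.00): a=7.5831, h=2.5489
  candidates: C₊=(7.7074,2.2713) cross=27.186; C₋=(8.1506,-2.8073) cross=-27.186
  mode + wants cross > 0 → take C=(7.7074,2.2713) (cross=27.186)
ex = (C−B)/|BC| = (0.9166,0.3998); ey = (-0.3998,0.9166)
P = B + -1.40·ex + -0.65·ey = (-0.6488,-2.0827)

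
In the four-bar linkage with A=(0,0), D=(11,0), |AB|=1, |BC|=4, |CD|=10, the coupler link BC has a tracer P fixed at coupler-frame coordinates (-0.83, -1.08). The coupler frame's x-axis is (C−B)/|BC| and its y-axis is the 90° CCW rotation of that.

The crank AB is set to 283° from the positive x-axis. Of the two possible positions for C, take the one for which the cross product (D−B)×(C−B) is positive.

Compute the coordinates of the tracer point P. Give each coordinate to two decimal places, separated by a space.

A=(0,0), D=(11.00,0)
B = A + 1.00·(cos283°, sin283°) = (0.2250, -0.9744)
|BD| = 10.8190
circle(B,4.00) ∩ circle(D,10.00): a=1.5275, h=3.6969
  candidates: C₊=(1.4133,2.8450) cross=39.997; C₋=(2.0791,-4.5187) cross=-39.997
  mode + wants cross > 0 → take C=(1.4133,2.8450) (cross=39.997)
ex = (C−B)/|BC| = (0.2971,0.9549); ey = (-0.9549,0.2971)
P = B + -0.83·ex + -1.08·ey = (1.0096,-2.0877)

1.01 -2.09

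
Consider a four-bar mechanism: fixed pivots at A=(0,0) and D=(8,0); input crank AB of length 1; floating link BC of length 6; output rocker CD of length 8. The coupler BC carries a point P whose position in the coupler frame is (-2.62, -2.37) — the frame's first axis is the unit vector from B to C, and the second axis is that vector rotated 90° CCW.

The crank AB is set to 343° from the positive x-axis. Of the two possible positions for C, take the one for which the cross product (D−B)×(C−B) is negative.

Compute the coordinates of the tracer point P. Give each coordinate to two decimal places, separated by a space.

-2.08 1.51

A=(0,0), D=(8.00,0)
B = A + 1.00·(cos343°, sin343°) = (0.9563, -0.2924)
|BD| = 7.0498
circle(B,6.00) ∩ circle(D,8.00): a=1.5390, h=5.7993
  candidates: C₊=(2.2535,5.5657) cross=40.883; C₋=(2.7345,-6.0228) cross=-40.883
  mode - wants cross < 0 → take C=(2.7345,-6.0228) (cross=-40.883)
ex = (C−B)/|BC| = (0.2964,-0.9551); ey = (0.9551,0.2964)
P = B + -2.62·ex + -2.37·ey = (-2.0837,1.5075)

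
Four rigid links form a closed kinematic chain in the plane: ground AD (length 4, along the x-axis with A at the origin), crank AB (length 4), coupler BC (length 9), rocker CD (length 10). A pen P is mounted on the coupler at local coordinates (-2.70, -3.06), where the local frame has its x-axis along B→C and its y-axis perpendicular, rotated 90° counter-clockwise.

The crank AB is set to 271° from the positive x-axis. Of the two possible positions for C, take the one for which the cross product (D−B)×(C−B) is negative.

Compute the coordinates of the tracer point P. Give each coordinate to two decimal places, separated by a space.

A=(0,0), D=(4.00,0)
B = A + 4.00·(cos271°, sin271°) = (0.0698, -3.9994)
|BD| = 5.6073
circle(B,9.00) ∩ circle(D,10.00): a=1.1094, h=8.9314
  candidates: C₊=(-5.5229,3.0520) cross=50.081; C₋=(7.2177,-9.4682) cross=-50.081
  mode - wants cross < 0 → take C=(7.2177,-9.4682) (cross=-50.081)
ex = (C−B)/|BC| = (0.7942,-0.6076); ey = (0.6076,0.7942)
P = B + -2.70·ex + -3.06·ey = (-3.9339,-4.7890)

-3.93 -4.79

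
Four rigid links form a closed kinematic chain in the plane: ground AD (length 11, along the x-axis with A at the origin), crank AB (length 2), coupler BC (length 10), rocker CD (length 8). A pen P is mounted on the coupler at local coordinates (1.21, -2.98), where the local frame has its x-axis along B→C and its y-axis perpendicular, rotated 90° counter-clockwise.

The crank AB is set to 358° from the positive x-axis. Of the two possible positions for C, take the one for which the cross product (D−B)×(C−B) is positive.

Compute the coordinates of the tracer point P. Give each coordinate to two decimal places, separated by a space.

5.06 -1.06

A=(0,0), D=(11.00,0)
B = A + 2.00·(cos358°, sin358°) = (1.9988, -0.0698)
|BD| = 9.0015
circle(B,10.00) ∩ circle(D,8.00): a=6.5004, h=7.5990
  candidates: C₊=(8.4401,7.5794) cross=68.402; C₋=(8.5579,-7.6182) cross=-68.402
  mode + wants cross > 0 → take C=(8.4401,7.5794) (cross=68.402)
ex = (C−B)/|BC| = (0.6441,0.7649); ey = (-0.7649,0.6441)
P = B + 1.21·ex + -2.98·ey = (5.0576,-1.0638)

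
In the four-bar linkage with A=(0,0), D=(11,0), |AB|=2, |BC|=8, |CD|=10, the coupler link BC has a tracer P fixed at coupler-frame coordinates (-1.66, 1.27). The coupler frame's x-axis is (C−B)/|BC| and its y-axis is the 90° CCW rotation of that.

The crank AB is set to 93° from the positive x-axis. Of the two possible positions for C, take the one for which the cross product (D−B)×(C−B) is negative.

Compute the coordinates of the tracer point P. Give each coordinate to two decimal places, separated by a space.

A=(0,0), D=(11.00,0)
B = A + 2.00·(cos93°, sin93°) = (-0.1047, 1.9973)
|BD| = 11.2829
circle(B,8.00) ∩ circle(D,10.00): a=4.0461, h=6.9014
  candidates: C₊=(5.0992,8.0734) cross=77.867; C₋=(2.6559,-5.5114) cross=-77.867
  mode - wants cross < 0 → take C=(2.6559,-5.5114) (cross=-77.867)
ex = (C−B)/|BC| = (0.3451,-0.9386); ey = (0.9386,0.3451)
P = B + -1.66·ex + 1.27·ey = (0.5145,3.9935)

0.51 3.99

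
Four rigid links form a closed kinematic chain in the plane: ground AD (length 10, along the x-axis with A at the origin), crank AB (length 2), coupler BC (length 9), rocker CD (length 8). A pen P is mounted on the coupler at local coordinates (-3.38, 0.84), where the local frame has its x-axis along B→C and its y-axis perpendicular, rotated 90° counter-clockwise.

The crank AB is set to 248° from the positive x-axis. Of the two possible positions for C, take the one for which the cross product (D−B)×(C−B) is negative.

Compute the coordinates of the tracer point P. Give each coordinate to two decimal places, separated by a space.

A=(0,0), D=(10.00,0)
B = A + 2.00·(cos248°, sin248°) = (-0.7492, -1.8544)
|BD| = 10.9080
circle(B,9.00) ∩ circle(D,8.00): a=6.2332, h=6.4920
  candidates: C₊=(4.2896,5.6028) cross=70.815; C₋=(6.4969,-7.1923) cross=-70.815
  mode - wants cross < 0 → take C=(6.4969,-7.1923) (cross=-70.815)
ex = (C−B)/|BC| = (0.8051,-0.5931); ey = (0.5931,0.8051)
P = B + -3.38·ex + 0.84·ey = (-2.9723,0.8266)

-2.97 0.83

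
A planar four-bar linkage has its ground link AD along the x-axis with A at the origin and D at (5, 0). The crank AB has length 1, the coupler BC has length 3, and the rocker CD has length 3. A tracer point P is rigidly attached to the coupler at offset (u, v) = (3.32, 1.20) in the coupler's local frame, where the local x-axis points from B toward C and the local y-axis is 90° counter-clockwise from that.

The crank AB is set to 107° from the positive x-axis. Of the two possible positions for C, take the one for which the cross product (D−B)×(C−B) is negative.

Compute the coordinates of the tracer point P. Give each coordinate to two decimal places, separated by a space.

A=(0,0), D=(5.00,0)
B = A + 1.00·(cos107°, sin107°) = (-0.2924, 0.9563)
|BD| = 5.3781
circle(B,3.00) ∩ circle(D,3.00): a=2.6890, h=1.3301
  candidates: C₊=(2.5903,1.7870) cross=7.153; C₋=(2.1173,-0.8307) cross=-7.153
  mode - wants cross < 0 → take C=(2.1173,-0.8307) (cross=-7.153)
ex = (C−B)/|BC| = (0.8032,-0.5957); ey = (0.5957,0.8032)
P = B + 3.32·ex + 1.20·ey = (3.0891,-0.0575)

3.09 -0.06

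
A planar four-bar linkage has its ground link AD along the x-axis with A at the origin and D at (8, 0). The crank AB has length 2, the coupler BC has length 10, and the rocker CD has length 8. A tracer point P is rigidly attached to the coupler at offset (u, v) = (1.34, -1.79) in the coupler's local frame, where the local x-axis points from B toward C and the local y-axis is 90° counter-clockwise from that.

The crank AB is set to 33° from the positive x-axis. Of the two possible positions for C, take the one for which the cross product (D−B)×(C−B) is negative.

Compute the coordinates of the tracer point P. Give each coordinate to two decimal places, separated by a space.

A=(0,0), D=(8.00,0)
B = A + 2.00·(cos33°, sin33°) = (1.6773, 1.0893)
|BD| = 6.4158
circle(B,10.00) ∩ circle(D,8.00): a=6.0135, h=7.9899
  candidates: C₊=(8.9600,7.9422) cross=51.261; C₋=(6.2470,-7.8056) cross=-51.261
  mode - wants cross < 0 → take C=(6.2470,-7.8056) (cross=-51.261)
ex = (C−B)/|BC| = (0.4570,-0.8895); ey = (0.8895,0.4570)
P = B + 1.34·ex + -1.79·ey = (0.6975,-0.9206)

0.70 -0.92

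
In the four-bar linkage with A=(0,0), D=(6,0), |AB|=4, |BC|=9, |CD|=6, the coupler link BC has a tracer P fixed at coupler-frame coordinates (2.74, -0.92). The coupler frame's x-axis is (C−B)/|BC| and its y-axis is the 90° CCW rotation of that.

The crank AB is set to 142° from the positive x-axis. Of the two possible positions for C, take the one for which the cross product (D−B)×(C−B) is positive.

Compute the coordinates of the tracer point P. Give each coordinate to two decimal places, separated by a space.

-0.27 2.67

A=(0,0), D=(6.00,0)
B = A + 4.00·(cos142°, sin142°) = (-3.1520, 2.4626)
|BD| = 9.4776
circle(B,9.00) ∩ circle(D,6.00): a=7.1128, h=5.5143
  candidates: C₊=(5.1493,5.9394) cross=52.263; C₋=(2.2836,-4.7105) cross=-52.263
  mode + wants cross > 0 → take C=(5.1493,5.9394) (cross=52.263)
ex = (C−B)/|BC| = (0.9224,0.3863); ey = (-0.3863,0.9224)
P = B + 2.74·ex + -0.92·ey = (-0.2693,2.6725)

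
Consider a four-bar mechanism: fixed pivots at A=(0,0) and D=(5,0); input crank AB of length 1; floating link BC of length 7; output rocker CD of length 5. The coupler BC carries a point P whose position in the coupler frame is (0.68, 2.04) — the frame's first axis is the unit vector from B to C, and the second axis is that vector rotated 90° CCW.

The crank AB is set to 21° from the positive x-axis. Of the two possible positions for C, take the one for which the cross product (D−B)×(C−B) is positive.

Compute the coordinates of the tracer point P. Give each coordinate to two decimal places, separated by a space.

0.16 2.36

A=(0,0), D=(5.00,0)
B = A + 1.00·(cos21°, sin21°) = (0.9336, 0.3584)
|BD| = 4.0822
circle(B,7.00) ∩ circle(D,5.00): a=4.9807, h=4.9186
  candidates: C₊=(6.3268,4.8207) cross=20.079; C₋=(5.4633,-4.9785) cross=-20.079
  mode + wants cross > 0 → take C=(6.3268,4.8207) (cross=20.079)
ex = (C−B)/|BC| = (0.7705,0.6375); ey = (-0.6375,0.7705)
P = B + 0.68·ex + 2.04·ey = (0.1570,2.3636)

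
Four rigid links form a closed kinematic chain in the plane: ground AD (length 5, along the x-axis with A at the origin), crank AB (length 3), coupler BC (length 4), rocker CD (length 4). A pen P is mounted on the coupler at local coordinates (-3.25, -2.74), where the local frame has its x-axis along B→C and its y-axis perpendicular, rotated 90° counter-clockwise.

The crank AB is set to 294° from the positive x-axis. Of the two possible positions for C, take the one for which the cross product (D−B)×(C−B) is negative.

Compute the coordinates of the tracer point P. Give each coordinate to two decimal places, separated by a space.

-2.73 -4.32

A=(0,0), D=(5.00,0)
B = A + 3.00·(cos294°, sin294°) = (1.2202, -2.7406)
|BD| = 4.6688
circle(B,4.00) ∩ circle(D,4.00): a=2.3344, h=3.2482
  candidates: C₊=(1.2034,1.2593) cross=15.165; C₋=(5.0168,-4.0000) cross=-15.165
  mode - wants cross < 0 → take C=(5.0168,-4.0000) (cross=-15.165)
ex = (C−B)/|BC| = (0.9491,-0.3148); ey = (0.3148,0.9491)
P = B + -3.25·ex + -2.74·ey = (-2.7272,-4.3181)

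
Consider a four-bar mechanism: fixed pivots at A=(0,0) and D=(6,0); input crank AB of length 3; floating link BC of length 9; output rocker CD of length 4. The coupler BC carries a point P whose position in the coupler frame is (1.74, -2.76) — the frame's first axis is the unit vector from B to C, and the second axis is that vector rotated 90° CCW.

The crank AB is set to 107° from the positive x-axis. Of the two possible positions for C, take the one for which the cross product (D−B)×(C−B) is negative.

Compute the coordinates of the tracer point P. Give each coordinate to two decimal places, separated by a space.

-1.80 -0.26

A=(0,0), D=(6.00,0)
B = A + 3.00·(cos107°, sin107°) = (-0.8771, 2.8689)
|BD| = 7.4515
circle(B,9.00) ∩ circle(D,4.00): a=8.0873, h=3.9492
  candidates: C₊=(8.1072,3.4000) cross=29.427; C₋=(5.0663,-3.8895) cross=-29.427
  mode - wants cross < 0 → take C=(5.0663,-3.8895) (cross=-29.427)
ex = (C−B)/|BC| = (0.6604,-0.7509); ey = (0.7509,0.6604)
P = B + 1.74·ex + -2.76·ey = (-1.8006,-0.2604)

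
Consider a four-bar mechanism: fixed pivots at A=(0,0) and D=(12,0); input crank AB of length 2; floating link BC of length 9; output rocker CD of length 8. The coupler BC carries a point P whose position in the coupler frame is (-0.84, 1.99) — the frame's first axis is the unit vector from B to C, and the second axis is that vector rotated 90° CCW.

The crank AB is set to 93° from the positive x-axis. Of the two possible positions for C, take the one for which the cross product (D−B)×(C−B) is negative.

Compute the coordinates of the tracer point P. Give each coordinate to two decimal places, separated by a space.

0.88 3.92

A=(0,0), D=(12.00,0)
B = A + 2.00·(cos93°, sin93°) = (-0.1047, 1.9973)
|BD| = 12.2683
circle(B,9.00) ∩ circle(D,8.00): a=6.8270, h=5.8645
  candidates: C₊=(7.5860,6.6721) cross=71.947; C₋=(5.6765,-4.9004) cross=-71.947
  mode - wants cross < 0 → take C=(5.6765,-4.9004) (cross=-71.947)
ex = (C−B)/|BC| = (0.6424,-0.7664); ey = (0.7664,0.6424)
P = B + -0.84·ex + 1.99·ey = (0.8809,3.9193)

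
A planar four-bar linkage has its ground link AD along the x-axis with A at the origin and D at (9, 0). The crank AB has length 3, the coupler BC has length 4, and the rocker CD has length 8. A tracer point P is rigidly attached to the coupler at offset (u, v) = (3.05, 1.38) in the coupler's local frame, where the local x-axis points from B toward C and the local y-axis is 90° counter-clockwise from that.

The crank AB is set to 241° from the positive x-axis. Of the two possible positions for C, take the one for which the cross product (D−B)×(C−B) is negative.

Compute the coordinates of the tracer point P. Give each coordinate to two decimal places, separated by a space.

A=(0,0), D=(9.00,0)
B = A + 3.00·(cos241°, sin241°) = (-1.4544, -2.6239)
|BD| = 10.7787
circle(B,4.00) ∩ circle(D,8.00): a=3.1627, h=2.4489
  candidates: C₊=(1.0170,0.5213) cross=26.396; C₋=(2.2093,-4.2292) cross=-26.396
  mode - wants cross < 0 → take C=(2.2093,-4.2292) (cross=-26.396)
ex = (C−B)/|BC| = (0.9159,-0.4013); ey = (0.4013,0.9159)
P = B + 3.05·ex + 1.38·ey = (1.8930,-2.5840)

1.89 -2.58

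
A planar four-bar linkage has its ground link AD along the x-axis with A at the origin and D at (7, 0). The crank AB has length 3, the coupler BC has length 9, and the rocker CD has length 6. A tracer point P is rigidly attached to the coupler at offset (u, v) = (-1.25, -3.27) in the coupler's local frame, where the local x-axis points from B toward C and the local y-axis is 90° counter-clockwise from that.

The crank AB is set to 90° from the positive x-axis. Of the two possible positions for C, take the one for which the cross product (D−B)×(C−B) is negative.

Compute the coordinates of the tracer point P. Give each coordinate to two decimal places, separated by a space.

A=(0,0), D=(7.00,0)
B = A + 3.00·(cos90°, sin90°) = (0.0000, 3.0000)
|BD| = 7.6158
circle(B,9.00) ∩ circle(D,6.00): a=6.7623, h=5.9390
  candidates: C₊=(8.5550,5.7950) cross=45.230; C₋=(3.8760,-5.1226) cross=-45.230
  mode - wants cross < 0 → take C=(3.8760,-5.1226) (cross=-45.230)
ex = (C−B)/|BC| = (0.4307,-0.9025); ey = (0.9025,0.4307)
P = B + -1.25·ex + -3.27·ey = (-3.4895,2.7198)

-3.49 2.72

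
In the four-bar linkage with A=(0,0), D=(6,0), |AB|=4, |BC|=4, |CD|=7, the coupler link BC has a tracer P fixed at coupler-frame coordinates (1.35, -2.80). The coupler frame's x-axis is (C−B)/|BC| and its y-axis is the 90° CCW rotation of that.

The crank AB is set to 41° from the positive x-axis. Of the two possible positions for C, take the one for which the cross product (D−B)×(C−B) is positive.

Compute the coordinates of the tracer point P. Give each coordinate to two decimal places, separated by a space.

5.99 3.54

A=(0,0), D=(6.00,0)
B = A + 4.00·(cos41°, sin41°) = (3.0188, 2.6242)
|BD| = 3.9716
circle(B,4.00) ∩ circle(D,7.00): a=-2.1686, h=3.3611
  candidates: C₊=(3.6119,6.5800) cross=13.349; C₋=(-0.8298,1.5343) cross=-13.349
  mode + wants cross > 0 → take C=(3.6119,6.5800) (cross=13.349)
ex = (C−B)/|BC| = (0.1483,0.9889); ey = (-0.9889,0.1483)
P = B + 1.35·ex + -2.80·ey = (5.9880,3.5442)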